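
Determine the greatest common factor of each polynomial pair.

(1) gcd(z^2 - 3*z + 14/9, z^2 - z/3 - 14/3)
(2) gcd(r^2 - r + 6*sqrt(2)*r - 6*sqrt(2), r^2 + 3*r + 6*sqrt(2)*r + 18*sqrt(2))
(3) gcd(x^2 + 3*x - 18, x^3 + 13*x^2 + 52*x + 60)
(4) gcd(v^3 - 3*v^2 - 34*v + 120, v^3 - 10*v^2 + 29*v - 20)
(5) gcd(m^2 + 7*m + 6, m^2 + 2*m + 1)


(1) = z - 7/3
(2) = r + 6*sqrt(2)
(3) = gcd((x - 3)*(x + 6), (x + 2)*(x + 5)*(x + 6)) = x + 6
(4) = gcd((v - 5)*(v - 4)*(v + 6), (v - 5)*(v - 4)*(v - 1)) = v^2 - 9*v + 20
(5) = gcd((m + 1)*(m + 6), (m + 1)^2) = m + 1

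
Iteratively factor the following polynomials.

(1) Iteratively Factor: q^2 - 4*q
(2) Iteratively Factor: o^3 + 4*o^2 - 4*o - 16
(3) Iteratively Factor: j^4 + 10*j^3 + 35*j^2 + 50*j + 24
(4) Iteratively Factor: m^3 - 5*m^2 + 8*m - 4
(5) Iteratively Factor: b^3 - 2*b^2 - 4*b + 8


(1) = (q)*(q - 4)
(2) = (o + 2)*(o^2 + 2*o - 8) = (o + 2)*(o + 4)*(o - 2)
(3) = (j + 3)*(j^3 + 7*j^2 + 14*j + 8) = (j + 1)*(j + 3)*(j^2 + 6*j + 8) = (j + 1)*(j + 2)*(j + 3)*(j + 4)
(4) = (m - 2)*(m^2 - 3*m + 2) = (m - 2)*(m - 1)*(m - 2)
(5) = (b + 2)*(b^2 - 4*b + 4) = (b - 2)*(b + 2)*(b - 2)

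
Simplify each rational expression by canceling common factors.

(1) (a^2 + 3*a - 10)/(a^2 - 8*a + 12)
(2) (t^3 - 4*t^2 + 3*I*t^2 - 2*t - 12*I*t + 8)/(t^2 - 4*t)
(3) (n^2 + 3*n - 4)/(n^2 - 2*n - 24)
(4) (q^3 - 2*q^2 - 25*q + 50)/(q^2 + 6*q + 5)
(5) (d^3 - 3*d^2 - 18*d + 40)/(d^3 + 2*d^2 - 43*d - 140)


(1) = (a + 5)/(a - 6)
(2) = (t^2 + 3*I*t - 2)/t
(3) = (n - 1)/(n - 6)
(4) = (q^2 - 7*q + 10)/(q + 1)
(5) = (d^2 - 7*d + 10)/(d^2 - 2*d - 35)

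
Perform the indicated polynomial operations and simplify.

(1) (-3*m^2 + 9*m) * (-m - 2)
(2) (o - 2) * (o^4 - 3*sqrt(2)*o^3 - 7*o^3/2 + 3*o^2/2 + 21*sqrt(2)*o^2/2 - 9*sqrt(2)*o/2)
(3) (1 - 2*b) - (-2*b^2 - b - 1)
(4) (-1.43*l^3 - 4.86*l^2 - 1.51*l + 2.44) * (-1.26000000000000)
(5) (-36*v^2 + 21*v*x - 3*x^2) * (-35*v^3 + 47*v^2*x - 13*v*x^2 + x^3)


(1) = 3*m^3 - 3*m^2 - 18*m
(2) = o^5 - 11*o^4/2 - 3*sqrt(2)*o^4 + 17*o^3/2 + 33*sqrt(2)*o^3/2 - 51*sqrt(2)*o^2/2 - 3*o^2 + 9*sqrt(2)*o
(3) = 2*b^2 - b + 2
(4) = 1.8018*l^3 + 6.1236*l^2 + 1.9026*l - 3.0744
(5) = 1260*v^5 - 2427*v^4*x + 1560*v^3*x^2 - 450*v^2*x^3 + 60*v*x^4 - 3*x^5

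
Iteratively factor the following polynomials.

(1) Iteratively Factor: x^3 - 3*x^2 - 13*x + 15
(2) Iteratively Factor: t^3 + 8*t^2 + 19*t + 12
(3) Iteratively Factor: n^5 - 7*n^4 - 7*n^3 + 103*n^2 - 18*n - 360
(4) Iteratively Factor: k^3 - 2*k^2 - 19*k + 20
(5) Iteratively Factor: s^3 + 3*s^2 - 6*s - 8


(1) = (x - 1)*(x^2 - 2*x - 15) = (x - 5)*(x - 1)*(x + 3)
(2) = (t + 4)*(t^2 + 4*t + 3) = (t + 3)*(t + 4)*(t + 1)
(3) = (n + 2)*(n^4 - 9*n^3 + 11*n^2 + 81*n - 180) = (n - 5)*(n + 2)*(n^3 - 4*n^2 - 9*n + 36) = (n - 5)*(n - 4)*(n + 2)*(n^2 - 9) = (n - 5)*(n - 4)*(n - 3)*(n + 2)*(n + 3)
(4) = (k - 5)*(k^2 + 3*k - 4) = (k - 5)*(k - 1)*(k + 4)
(5) = (s + 4)*(s^2 - s - 2) = (s - 2)*(s + 4)*(s + 1)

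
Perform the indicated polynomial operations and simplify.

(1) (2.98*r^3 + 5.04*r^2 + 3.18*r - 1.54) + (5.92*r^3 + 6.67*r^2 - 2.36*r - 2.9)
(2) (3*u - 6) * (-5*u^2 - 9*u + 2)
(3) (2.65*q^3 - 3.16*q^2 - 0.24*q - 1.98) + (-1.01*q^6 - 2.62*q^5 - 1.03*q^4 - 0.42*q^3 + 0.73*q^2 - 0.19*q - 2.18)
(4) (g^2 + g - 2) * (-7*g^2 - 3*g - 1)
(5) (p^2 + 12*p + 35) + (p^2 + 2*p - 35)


(1) = 8.9*r^3 + 11.71*r^2 + 0.82*r - 4.44
(2) = -15*u^3 + 3*u^2 + 60*u - 12
(3) = -1.01*q^6 - 2.62*q^5 - 1.03*q^4 + 2.23*q^3 - 2.43*q^2 - 0.43*q - 4.16
(4) = -7*g^4 - 10*g^3 + 10*g^2 + 5*g + 2
(5) = 2*p^2 + 14*p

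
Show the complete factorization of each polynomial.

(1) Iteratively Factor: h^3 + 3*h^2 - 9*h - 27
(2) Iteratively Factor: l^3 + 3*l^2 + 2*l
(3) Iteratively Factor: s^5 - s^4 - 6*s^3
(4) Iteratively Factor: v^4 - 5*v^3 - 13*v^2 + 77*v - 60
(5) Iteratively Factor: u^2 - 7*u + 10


(1) = (h + 3)*(h^2 - 9) = (h - 3)*(h + 3)*(h + 3)
(2) = (l + 1)*(l^2 + 2*l) = (l + 1)*(l + 2)*(l)
(3) = (s)*(s^4 - s^3 - 6*s^2) = s*(s + 2)*(s^3 - 3*s^2) = s*(s - 3)*(s + 2)*(s^2) = s^2*(s - 3)*(s + 2)*(s)
(4) = (v - 1)*(v^3 - 4*v^2 - 17*v + 60) = (v - 5)*(v - 1)*(v^2 + v - 12) = (v - 5)*(v - 1)*(v + 4)*(v - 3)
(5) = (u - 5)*(u - 2)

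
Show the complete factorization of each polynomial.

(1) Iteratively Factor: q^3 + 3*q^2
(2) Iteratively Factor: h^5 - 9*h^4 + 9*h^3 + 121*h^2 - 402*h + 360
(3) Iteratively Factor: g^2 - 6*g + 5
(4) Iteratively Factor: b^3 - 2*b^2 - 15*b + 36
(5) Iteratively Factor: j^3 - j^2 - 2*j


(1) = (q)*(q^2 + 3*q) = q^2*(q + 3)
(2) = (h - 3)*(h^4 - 6*h^3 - 9*h^2 + 94*h - 120) = (h - 3)^2*(h^3 - 3*h^2 - 18*h + 40) = (h - 5)*(h - 3)^2*(h^2 + 2*h - 8) = (h - 5)*(h - 3)^2*(h - 2)*(h + 4)
(3) = (g - 5)*(g - 1)
(4) = (b + 4)*(b^2 - 6*b + 9) = (b - 3)*(b + 4)*(b - 3)
(5) = (j)*(j^2 - j - 2) = j*(j + 1)*(j - 2)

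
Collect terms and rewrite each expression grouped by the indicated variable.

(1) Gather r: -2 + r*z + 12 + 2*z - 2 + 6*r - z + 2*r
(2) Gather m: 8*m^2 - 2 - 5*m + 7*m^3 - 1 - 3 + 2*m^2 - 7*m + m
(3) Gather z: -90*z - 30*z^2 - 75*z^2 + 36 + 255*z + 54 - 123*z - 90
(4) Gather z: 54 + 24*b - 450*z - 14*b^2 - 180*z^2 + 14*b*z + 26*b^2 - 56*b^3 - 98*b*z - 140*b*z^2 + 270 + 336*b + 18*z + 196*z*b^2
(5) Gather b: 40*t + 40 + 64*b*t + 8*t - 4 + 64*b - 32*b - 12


(1) = r*(z + 8) + z + 8
(2) = 7*m^3 + 10*m^2 - 11*m - 6
(3) = -105*z^2 + 42*z
(4) = -56*b^3 + 12*b^2 + 360*b + z^2*(-140*b - 180) + z*(196*b^2 - 84*b - 432) + 324
(5) = b*(64*t + 32) + 48*t + 24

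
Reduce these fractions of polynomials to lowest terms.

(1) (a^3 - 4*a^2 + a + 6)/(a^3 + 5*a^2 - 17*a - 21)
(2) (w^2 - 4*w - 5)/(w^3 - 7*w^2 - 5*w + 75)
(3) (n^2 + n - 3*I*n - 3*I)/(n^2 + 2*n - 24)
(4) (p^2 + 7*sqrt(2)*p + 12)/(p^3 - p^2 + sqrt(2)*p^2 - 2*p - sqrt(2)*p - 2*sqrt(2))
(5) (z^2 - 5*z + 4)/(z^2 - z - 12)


(1) = (a - 2)/(a + 7)
(2) = (w + 1)/(w^2 - 2*w - 15)
(3) = (n^2 + n*(1 - 3*I) - 3*I)/(n^2 + 2*n - 24)
(4) = (p + 6*sqrt(2))/(p^2 - p - 2)
(5) = (z - 1)/(z + 3)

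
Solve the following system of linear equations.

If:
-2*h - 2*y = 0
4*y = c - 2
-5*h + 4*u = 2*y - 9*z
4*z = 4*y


Then:
c = 4*z + 2
h = -z
u = -3*z
y = z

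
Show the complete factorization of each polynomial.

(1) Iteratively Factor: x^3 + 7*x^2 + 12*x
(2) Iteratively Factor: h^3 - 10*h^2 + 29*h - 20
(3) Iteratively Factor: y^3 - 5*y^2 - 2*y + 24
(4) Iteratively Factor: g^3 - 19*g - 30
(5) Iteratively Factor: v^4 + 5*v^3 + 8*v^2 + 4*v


(1) = (x + 3)*(x^2 + 4*x) = x*(x + 3)*(x + 4)
(2) = (h - 5)*(h^2 - 5*h + 4) = (h - 5)*(h - 1)*(h - 4)
(3) = (y + 2)*(y^2 - 7*y + 12) = (y - 4)*(y + 2)*(y - 3)
(4) = (g + 2)*(g^2 - 2*g - 15) = (g + 2)*(g + 3)*(g - 5)
(5) = (v + 2)*(v^3 + 3*v^2 + 2*v) = v*(v + 2)*(v^2 + 3*v + 2) = v*(v + 2)^2*(v + 1)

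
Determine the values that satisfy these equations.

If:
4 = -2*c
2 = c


Then:
No Solution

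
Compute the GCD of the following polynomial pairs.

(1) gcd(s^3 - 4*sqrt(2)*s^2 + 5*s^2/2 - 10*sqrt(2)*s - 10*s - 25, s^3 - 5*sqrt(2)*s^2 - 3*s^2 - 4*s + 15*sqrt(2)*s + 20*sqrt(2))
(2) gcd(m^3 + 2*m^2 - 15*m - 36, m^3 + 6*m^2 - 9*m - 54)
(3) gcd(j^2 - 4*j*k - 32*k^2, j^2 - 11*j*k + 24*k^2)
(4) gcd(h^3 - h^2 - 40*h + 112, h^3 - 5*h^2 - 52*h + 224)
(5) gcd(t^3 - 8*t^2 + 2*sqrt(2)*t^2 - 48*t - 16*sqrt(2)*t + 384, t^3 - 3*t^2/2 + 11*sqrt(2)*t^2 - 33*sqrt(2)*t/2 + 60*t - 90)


(1) = gcd((s + 5/2)*(s - 5*sqrt(2))*(s + sqrt(2)), (s - 4)*(s + 1)*(s - 5*sqrt(2))) = s - 5*sqrt(2)
(2) = m + 3
(3) = j - 8*k
(4) = h^2 + 3*h - 28
(5) = gcd((t - 8)*(t - 4*sqrt(2))*(t + 6*sqrt(2)), (t - 3/2)*(t + 5*sqrt(2))*(t + 6*sqrt(2))) = t + 6*sqrt(2)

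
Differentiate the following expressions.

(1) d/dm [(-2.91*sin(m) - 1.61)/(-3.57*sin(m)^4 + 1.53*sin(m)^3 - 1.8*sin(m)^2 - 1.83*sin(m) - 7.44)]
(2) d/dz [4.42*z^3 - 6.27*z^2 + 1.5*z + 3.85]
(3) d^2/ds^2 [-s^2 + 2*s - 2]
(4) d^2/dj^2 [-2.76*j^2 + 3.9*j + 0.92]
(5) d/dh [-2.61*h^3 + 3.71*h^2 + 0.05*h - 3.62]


(1) = (-31.1661*sin(m)^4 - 14.0862*sin(m)^3 + 2.1519*sin(m)^2 - 5.796*sin(m) + 18.7041)*cos(m)/(12.7449*sin(m)^8 - 10.9242*sin(m)^7 + 15.1929*sin(m)^6 + 7.5582*sin(m)^5 + 50.7618*sin(m)^4 - 16.1784*sin(m)^3 + 30.1329*sin(m)^2 + 27.2304*sin(m) + 55.3536)
(2) = 13.26*z^2 - 12.54*z + 1.5
(3) = -2
(4) = -5.52000000000000
(5) = -7.83*h^2 + 7.42*h + 0.05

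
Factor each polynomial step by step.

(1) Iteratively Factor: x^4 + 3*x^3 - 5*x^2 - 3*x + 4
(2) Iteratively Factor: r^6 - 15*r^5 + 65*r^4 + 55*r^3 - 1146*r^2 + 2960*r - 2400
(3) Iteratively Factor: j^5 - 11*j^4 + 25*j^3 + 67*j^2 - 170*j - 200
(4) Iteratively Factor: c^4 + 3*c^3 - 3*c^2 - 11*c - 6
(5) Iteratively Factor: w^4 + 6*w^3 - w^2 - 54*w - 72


(1) = (x - 1)*(x^3 + 4*x^2 - x - 4) = (x - 1)*(x + 1)*(x^2 + 3*x - 4) = (x - 1)^2*(x + 1)*(x + 4)
(2) = (r + 4)*(r^5 - 19*r^4 + 141*r^3 - 509*r^2 + 890*r - 600) = (r - 4)*(r + 4)*(r^4 - 15*r^3 + 81*r^2 - 185*r + 150) = (r - 5)*(r - 4)*(r + 4)*(r^3 - 10*r^2 + 31*r - 30) = (r - 5)*(r - 4)*(r - 3)*(r + 4)*(r^2 - 7*r + 10) = (r - 5)*(r - 4)*(r - 3)*(r - 2)*(r + 4)*(r - 5)
(3) = (j - 5)*(j^4 - 6*j^3 - 5*j^2 + 42*j + 40) = (j - 5)*(j + 2)*(j^3 - 8*j^2 + 11*j + 20) = (j - 5)*(j + 1)*(j + 2)*(j^2 - 9*j + 20) = (j - 5)^2*(j + 1)*(j + 2)*(j - 4)
(4) = (c - 2)*(c^3 + 5*c^2 + 7*c + 3) = (c - 2)*(c + 1)*(c^2 + 4*c + 3) = (c - 2)*(c + 1)^2*(c + 3)
(5) = (w + 2)*(w^3 + 4*w^2 - 9*w - 36) = (w + 2)*(w + 3)*(w^2 + w - 12) = (w + 2)*(w + 3)*(w + 4)*(w - 3)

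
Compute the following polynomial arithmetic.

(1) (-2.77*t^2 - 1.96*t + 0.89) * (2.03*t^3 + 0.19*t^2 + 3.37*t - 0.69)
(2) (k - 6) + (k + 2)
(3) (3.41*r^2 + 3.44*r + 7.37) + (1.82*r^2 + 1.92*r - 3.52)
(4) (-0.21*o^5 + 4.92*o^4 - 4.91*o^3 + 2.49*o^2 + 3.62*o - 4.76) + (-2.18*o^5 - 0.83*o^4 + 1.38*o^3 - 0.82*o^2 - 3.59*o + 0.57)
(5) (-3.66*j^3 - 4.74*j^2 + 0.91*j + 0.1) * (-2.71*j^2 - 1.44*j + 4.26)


(1) = -5.6231*t^5 - 4.5051*t^4 - 7.9006*t^3 - 4.5248*t^2 + 4.3517*t - 0.6141
(2) = 2*k - 4
(3) = 5.23*r^2 + 5.36*r + 3.85
(4) = -2.39*o^5 + 4.09*o^4 - 3.53*o^3 + 1.67*o^2 + 0.03*o - 4.19
(5) = 9.9186*j^5 + 18.1158*j^4 - 11.2321*j^3 - 21.7738*j^2 + 3.7326*j + 0.426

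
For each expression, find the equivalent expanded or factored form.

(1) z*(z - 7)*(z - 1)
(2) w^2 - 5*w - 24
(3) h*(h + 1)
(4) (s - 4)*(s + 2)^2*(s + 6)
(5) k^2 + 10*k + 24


(1) = z^3 - 8*z^2 + 7*z
(2) = (w - 8)*(w + 3)
(3) = h^2 + h
(4) = s^4 + 6*s^3 - 12*s^2 - 88*s - 96
(5) = (k + 4)*(k + 6)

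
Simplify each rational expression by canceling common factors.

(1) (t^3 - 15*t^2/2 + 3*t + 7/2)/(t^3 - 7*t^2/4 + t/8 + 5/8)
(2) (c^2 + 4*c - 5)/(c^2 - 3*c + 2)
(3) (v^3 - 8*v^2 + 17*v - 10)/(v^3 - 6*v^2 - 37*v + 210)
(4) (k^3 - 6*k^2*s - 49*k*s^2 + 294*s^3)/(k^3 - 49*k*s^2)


(1) = (4*t - 28)/(4*t - 5)
(2) = (c + 5)/(c - 2)
(3) = (v^2 - 3*v + 2)/(v^2 - v - 42)
(4) = (k - 6*s)/k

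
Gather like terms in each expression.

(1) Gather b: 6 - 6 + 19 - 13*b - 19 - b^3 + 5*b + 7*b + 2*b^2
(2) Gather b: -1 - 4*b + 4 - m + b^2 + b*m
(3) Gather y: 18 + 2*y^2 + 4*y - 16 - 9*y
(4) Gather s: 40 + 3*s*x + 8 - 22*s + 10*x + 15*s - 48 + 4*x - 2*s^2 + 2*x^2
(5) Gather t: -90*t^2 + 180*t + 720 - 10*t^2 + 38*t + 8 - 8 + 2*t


(1) = -b^3 + 2*b^2 - b
(2) = b^2 + b*(m - 4) - m + 3
(3) = 2*y^2 - 5*y + 2
(4) = -2*s^2 + s*(3*x - 7) + 2*x^2 + 14*x
(5) = -100*t^2 + 220*t + 720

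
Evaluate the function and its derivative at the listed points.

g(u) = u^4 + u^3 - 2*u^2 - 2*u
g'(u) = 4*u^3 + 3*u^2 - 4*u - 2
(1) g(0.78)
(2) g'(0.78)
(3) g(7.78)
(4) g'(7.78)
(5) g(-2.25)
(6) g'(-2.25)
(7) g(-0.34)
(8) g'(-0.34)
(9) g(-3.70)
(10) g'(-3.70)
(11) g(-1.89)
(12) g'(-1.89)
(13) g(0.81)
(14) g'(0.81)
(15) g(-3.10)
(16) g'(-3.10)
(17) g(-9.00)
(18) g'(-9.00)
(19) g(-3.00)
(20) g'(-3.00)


(1) = -1.93
(2) = -1.40
(3) = 3997.98
(4) = 2032.11
(5) = 8.61
(6) = -23.38
(7) = 0.42
(8) = -0.45
(9) = 116.78
(10) = -148.74
(11) = 2.64
(12) = -10.73
(13) = -1.97
(14) = -1.15
(15) = 49.54
(16) = -79.93
(17) = 5688.00
(18) = -2639.00
(19) = 42.00
(20) = -71.00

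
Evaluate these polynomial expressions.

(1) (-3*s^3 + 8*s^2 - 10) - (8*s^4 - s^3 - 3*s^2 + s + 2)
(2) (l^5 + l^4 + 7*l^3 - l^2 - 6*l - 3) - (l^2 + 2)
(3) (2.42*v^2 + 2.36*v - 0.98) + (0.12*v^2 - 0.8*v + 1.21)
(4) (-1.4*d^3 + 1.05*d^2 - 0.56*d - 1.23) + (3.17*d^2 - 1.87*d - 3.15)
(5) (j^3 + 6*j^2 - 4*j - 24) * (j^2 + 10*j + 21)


(1) = -8*s^4 - 2*s^3 + 11*s^2 - s - 12
(2) = l^5 + l^4 + 7*l^3 - 2*l^2 - 6*l - 5
(3) = 2.54*v^2 + 1.56*v + 0.23
(4) = -1.4*d^3 + 4.22*d^2 - 2.43*d - 4.38
(5) = j^5 + 16*j^4 + 77*j^3 + 62*j^2 - 324*j - 504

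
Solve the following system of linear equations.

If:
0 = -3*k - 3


Then:
k = -1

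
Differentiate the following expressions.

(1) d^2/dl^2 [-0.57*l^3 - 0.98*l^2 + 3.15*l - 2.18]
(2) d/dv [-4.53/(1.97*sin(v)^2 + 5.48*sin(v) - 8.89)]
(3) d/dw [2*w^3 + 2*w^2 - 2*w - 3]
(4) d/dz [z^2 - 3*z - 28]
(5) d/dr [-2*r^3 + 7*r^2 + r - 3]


(1) = -3.42*l - 1.96
(2) = (17.8482*sin(v) + 24.8244)*cos(v)/(1.97*sin(v)^2 + 5.48*sin(v) - 8.89)^2
(3) = 6*w^2 + 4*w - 2
(4) = 2*z - 3
(5) = -6*r^2 + 14*r + 1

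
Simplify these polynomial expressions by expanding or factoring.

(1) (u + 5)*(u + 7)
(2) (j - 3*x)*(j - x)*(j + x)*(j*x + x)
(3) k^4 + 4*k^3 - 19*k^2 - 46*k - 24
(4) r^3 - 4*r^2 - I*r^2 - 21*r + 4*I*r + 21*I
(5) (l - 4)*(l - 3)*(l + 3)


(1) = u^2 + 12*u + 35
(2) = j^4*x - 3*j^3*x^2 + j^3*x - j^2*x^3 - 3*j^2*x^2 + 3*j*x^4 - j*x^3 + 3*x^4
(3) = (k - 4)*(k + 1)^2*(k + 6)
(4) = (r - 7)*(r + 3)*(r - I)
(5) = l^3 - 4*l^2 - 9*l + 36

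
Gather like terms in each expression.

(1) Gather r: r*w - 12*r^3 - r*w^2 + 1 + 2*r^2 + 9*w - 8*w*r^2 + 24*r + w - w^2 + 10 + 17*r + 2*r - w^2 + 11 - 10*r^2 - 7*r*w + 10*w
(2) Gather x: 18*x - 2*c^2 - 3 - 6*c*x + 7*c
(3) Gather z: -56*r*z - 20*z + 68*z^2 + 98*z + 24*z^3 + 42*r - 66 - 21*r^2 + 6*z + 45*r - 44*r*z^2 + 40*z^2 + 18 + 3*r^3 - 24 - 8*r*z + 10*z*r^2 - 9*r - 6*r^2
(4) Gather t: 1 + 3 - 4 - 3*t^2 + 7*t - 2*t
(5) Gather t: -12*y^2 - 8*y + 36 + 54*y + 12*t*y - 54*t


(1) = -12*r^3 + r^2*(-8*w - 8) + r*(-w^2 - 6*w + 43) - 2*w^2 + 20*w + 22
(2) = -2*c^2 + 7*c + x*(18 - 6*c) - 3
(3) = 3*r^3 - 27*r^2 + 78*r + 24*z^3 + z^2*(108 - 44*r) + z*(10*r^2 - 64*r + 84) - 72
(4) = -3*t^2 + 5*t
(5) = t*(12*y - 54) - 12*y^2 + 46*y + 36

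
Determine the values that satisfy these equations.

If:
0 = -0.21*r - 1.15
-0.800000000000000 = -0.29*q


Then:
q = 2.76
r = -5.48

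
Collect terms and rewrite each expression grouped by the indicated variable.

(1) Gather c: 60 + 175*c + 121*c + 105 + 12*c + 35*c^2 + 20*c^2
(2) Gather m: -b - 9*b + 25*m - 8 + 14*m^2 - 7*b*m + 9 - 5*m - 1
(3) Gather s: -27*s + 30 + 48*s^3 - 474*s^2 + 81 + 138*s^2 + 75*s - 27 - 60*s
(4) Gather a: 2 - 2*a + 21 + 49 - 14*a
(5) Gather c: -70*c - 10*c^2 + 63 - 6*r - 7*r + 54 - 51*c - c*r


(1) = 55*c^2 + 308*c + 165
(2) = -10*b + 14*m^2 + m*(20 - 7*b)
(3) = 48*s^3 - 336*s^2 - 12*s + 84
(4) = 72 - 16*a
(5) = -10*c^2 + c*(-r - 121) - 13*r + 117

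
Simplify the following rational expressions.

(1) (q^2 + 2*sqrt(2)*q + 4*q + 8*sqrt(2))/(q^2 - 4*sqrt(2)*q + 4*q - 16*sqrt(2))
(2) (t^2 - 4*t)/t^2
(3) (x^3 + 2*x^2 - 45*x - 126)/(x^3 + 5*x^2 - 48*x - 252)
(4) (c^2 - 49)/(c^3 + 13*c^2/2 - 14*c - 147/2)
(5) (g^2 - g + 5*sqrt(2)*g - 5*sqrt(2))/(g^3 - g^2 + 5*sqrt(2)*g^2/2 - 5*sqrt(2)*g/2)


(1) = (q + 2*sqrt(2))/(q - 4*sqrt(2))
(2) = (t - 4)/t
(3) = (x + 3)/(x + 6)
(4) = (2*c - 14)/(2*c^2 - c - 21)
(5) = (2*g + 10*sqrt(2))/(2*g^2 + 5*sqrt(2)*g)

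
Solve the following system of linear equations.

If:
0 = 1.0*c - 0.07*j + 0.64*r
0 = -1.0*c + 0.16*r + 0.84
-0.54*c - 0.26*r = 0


Then:
c = 0.63
j = -2.97
r = -1.31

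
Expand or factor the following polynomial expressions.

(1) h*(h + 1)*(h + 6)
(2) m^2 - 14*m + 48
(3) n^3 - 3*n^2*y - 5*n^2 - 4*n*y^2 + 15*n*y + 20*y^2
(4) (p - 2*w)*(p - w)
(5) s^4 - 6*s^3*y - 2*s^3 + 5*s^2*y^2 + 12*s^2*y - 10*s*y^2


(1) = h^3 + 7*h^2 + 6*h
(2) = (m - 8)*(m - 6)
(3) = (n - 5)*(n - 4*y)*(n + y)
(4) = p^2 - 3*p*w + 2*w^2
(5) = s*(s - 2)*(s - 5*y)*(s - y)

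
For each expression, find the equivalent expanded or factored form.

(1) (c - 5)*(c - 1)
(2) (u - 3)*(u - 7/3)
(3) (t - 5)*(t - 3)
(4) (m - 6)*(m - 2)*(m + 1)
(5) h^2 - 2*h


(1) = c^2 - 6*c + 5
(2) = u^2 - 16*u/3 + 7
(3) = t^2 - 8*t + 15
(4) = m^3 - 7*m^2 + 4*m + 12
(5) = h*(h - 2)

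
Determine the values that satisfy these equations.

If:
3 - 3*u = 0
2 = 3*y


Then:
u = 1
y = 2/3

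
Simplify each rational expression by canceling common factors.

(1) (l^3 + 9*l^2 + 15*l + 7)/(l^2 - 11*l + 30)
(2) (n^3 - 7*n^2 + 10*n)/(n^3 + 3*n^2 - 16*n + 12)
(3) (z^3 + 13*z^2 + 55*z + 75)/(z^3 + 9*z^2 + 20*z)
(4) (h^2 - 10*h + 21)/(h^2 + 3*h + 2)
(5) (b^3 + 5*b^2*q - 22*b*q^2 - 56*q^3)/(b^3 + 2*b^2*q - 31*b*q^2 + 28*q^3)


(1) = (l^3 + 9*l^2 + 15*l + 7)/(l^2 - 11*l + 30)
(2) = (n^2 - 5*n)/(n^2 + 5*n - 6)
(3) = (z^2 + 8*z + 15)/(z^2 + 4*z)
(4) = (h^2 - 10*h + 21)/(h^2 + 3*h + 2)
(5) = (-b - 2*q)/(-b + q)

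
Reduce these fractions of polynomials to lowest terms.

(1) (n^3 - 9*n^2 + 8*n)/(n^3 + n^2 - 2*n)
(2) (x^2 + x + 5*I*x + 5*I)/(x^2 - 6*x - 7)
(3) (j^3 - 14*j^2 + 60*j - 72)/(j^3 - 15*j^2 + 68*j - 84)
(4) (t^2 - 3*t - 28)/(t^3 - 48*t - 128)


(1) = (n - 8)/(n + 2)
(2) = (x + 5*I)/(x - 7)
(3) = (j - 6)/(j - 7)
(4) = (t - 7)/(t^2 - 4*t - 32)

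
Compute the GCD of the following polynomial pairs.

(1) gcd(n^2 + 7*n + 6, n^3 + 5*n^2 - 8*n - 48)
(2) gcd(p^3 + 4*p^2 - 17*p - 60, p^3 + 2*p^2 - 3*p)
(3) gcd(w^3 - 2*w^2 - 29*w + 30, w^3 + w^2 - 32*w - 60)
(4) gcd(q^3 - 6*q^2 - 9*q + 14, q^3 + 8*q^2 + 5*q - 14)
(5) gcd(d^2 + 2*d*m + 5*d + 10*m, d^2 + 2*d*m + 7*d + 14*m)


(1) = gcd((n + 1)*(n + 6), (n - 3)*(n + 4)^2) = 1
(2) = gcd((p - 4)*(p + 3)*(p + 5), p*(p - 1)*(p + 3)) = p + 3
(3) = gcd((w - 6)*(w - 1)*(w + 5), (w - 6)*(w + 2)*(w + 5)) = w^2 - w - 30
(4) = gcd((q - 7)*(q - 1)*(q + 2), (q - 1)*(q + 2)*(q + 7)) = q^2 + q - 2
(5) = gcd((d + 5)*(d + 2*m), (d + 7)*(d + 2*m)) = d + 2*m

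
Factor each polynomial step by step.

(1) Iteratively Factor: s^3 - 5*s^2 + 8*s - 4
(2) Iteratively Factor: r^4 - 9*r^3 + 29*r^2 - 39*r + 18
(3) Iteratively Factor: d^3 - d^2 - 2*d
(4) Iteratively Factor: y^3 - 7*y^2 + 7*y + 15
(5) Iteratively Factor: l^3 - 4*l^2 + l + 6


(1) = (s - 2)*(s^2 - 3*s + 2) = (s - 2)^2*(s - 1)
(2) = (r - 3)*(r^3 - 6*r^2 + 11*r - 6) = (r - 3)*(r - 1)*(r^2 - 5*r + 6) = (r - 3)*(r - 2)*(r - 1)*(r - 3)
(3) = (d + 1)*(d^2 - 2*d) = (d - 2)*(d + 1)*(d)
(4) = (y - 5)*(y^2 - 2*y - 3) = (y - 5)*(y + 1)*(y - 3)
(5) = (l + 1)*(l^2 - 5*l + 6) = (l - 3)*(l + 1)*(l - 2)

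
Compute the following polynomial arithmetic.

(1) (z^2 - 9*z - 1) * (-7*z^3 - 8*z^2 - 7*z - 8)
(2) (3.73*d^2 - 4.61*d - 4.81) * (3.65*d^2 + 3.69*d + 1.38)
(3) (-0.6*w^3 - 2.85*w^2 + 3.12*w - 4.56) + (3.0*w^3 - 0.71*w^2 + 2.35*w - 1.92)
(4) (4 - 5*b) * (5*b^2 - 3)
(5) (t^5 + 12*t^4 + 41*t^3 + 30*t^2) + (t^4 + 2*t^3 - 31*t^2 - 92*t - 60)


(1) = -7*z^5 + 55*z^4 + 72*z^3 + 63*z^2 + 79*z + 8
(2) = 13.6145*d^4 - 3.0628*d^3 - 29.42*d^2 - 24.1107*d - 6.6378
(3) = 2.4*w^3 - 3.56*w^2 + 5.47*w - 6.48
(4) = -25*b^3 + 20*b^2 + 15*b - 12
(5) = t^5 + 13*t^4 + 43*t^3 - t^2 - 92*t - 60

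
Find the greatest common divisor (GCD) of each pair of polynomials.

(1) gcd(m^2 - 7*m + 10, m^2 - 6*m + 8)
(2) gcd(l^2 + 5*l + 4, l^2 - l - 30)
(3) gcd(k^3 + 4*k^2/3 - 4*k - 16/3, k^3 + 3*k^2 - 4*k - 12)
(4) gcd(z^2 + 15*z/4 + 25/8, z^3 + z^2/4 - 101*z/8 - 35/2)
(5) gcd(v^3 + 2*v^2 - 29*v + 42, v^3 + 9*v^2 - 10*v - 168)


(1) = m - 2
(2) = 1
(3) = k^2 - 4
(4) = gcd((z + 5/4)*(z + 5/2), (z - 4)*(z + 7/4)*(z + 5/2)) = z + 5/2
(5) = v + 7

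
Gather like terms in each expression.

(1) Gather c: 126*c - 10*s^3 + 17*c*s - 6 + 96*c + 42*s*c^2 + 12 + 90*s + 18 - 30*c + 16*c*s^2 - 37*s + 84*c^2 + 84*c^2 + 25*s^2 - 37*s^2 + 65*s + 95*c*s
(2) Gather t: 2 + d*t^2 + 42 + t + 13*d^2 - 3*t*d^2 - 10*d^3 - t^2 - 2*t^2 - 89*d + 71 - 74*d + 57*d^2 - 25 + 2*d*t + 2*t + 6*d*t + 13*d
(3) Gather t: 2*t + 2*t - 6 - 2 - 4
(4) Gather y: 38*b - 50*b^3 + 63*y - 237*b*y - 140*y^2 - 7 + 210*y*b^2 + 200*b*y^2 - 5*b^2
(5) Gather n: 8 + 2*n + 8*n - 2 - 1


(1) = c^2*(42*s + 168) + c*(16*s^2 + 112*s + 192) - 10*s^3 - 12*s^2 + 118*s + 24
(2) = -10*d^3 + 70*d^2 - 150*d + t^2*(d - 3) + t*(-3*d^2 + 8*d + 3) + 90
(3) = 4*t - 12
(4) = -50*b^3 - 5*b^2 + 38*b + y^2*(200*b - 140) + y*(210*b^2 - 237*b + 63) - 7
(5) = 10*n + 5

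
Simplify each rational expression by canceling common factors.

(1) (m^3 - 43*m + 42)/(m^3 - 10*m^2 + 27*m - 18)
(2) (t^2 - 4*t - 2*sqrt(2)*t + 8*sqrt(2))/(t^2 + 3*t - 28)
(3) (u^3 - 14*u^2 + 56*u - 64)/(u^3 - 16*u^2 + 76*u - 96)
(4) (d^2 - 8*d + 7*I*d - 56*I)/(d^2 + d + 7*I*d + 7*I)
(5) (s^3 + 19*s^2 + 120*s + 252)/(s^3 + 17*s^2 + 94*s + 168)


(1) = (m + 7)/(m - 3)
(2) = (t - 2*sqrt(2))/(t + 7)
(3) = (u - 4)/(u - 6)
(4) = (d - 8)/(d + 1)
(5) = (s + 6)/(s + 4)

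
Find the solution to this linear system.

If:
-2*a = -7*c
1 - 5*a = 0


Then:
a = 1/5
c = 2/35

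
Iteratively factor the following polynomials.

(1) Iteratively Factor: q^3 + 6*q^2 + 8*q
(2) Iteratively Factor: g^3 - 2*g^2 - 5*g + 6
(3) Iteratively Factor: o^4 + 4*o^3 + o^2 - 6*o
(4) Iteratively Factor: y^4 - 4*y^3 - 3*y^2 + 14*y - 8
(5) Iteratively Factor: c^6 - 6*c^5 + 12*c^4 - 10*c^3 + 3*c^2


(1) = (q + 2)*(q^2 + 4*q) = (q + 2)*(q + 4)*(q)
(2) = (g - 1)*(g^2 - g - 6) = (g - 1)*(g + 2)*(g - 3)
(3) = (o)*(o^3 + 4*o^2 + o - 6) = o*(o - 1)*(o^2 + 5*o + 6) = o*(o - 1)*(o + 2)*(o + 3)
(4) = (y - 4)*(y^3 - 3*y + 2) = (y - 4)*(y + 2)*(y^2 - 2*y + 1) = (y - 4)*(y - 1)*(y + 2)*(y - 1)
(5) = (c - 1)*(c^5 - 5*c^4 + 7*c^3 - 3*c^2) = c*(c - 1)*(c^4 - 5*c^3 + 7*c^2 - 3*c) = c*(c - 1)^2*(c^3 - 4*c^2 + 3*c) = c^2*(c - 1)^2*(c^2 - 4*c + 3) = c^2*(c - 1)^3*(c - 3)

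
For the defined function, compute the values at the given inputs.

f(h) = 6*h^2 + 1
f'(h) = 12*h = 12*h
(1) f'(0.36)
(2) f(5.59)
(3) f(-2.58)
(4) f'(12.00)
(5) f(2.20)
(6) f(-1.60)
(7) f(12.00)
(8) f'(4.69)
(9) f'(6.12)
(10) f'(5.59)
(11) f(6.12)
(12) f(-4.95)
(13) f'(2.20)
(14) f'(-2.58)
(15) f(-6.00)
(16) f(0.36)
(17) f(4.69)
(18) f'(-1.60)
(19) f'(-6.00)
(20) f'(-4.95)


(1) = 4.32
(2) = 188.49
(3) = 40.94
(4) = 144.00
(5) = 30.04
(6) = 16.36
(7) = 865.00
(8) = 56.28
(9) = 73.44
(10) = 67.08
(11) = 225.73
(12) = 148.02
(13) = 26.40
(14) = -30.96
(15) = 217.00
(16) = 1.78
(17) = 132.98
(18) = -19.20
(19) = -72.00
(20) = -59.40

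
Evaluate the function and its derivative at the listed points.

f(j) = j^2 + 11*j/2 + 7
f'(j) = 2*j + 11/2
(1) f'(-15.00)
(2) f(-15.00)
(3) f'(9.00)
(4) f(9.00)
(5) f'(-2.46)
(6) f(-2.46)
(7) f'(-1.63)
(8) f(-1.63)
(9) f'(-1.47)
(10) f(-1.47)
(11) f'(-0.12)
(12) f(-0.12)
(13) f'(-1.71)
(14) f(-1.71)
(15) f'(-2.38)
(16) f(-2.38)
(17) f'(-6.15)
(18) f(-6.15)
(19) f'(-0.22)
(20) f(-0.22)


(1) = -24.50
(2) = 149.50
(3) = 23.50
(4) = 137.50
(5) = 0.58
(6) = -0.48
(7) = 2.24
(8) = 0.69
(9) = 2.56
(10) = 1.08
(11) = 5.26
(12) = 6.35
(13) = 2.08
(14) = 0.52
(15) = 0.74
(16) = -0.43
(17) = -6.80
(18) = 11.00
(19) = 5.06
(20) = 5.84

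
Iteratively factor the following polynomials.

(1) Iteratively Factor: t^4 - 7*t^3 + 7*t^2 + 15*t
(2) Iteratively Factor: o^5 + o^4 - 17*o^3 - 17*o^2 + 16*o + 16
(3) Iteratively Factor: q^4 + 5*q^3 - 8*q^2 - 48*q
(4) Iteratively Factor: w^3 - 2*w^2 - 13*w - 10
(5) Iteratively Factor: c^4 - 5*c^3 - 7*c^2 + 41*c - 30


(1) = (t + 1)*(t^3 - 8*t^2 + 15*t) = (t - 5)*(t + 1)*(t^2 - 3*t) = t*(t - 5)*(t + 1)*(t - 3)
(2) = (o + 1)*(o^4 - 17*o^2 + 16) = (o - 4)*(o + 1)*(o^3 + 4*o^2 - o - 4) = (o - 4)*(o + 1)*(o + 4)*(o^2 - 1) = (o - 4)*(o + 1)^2*(o + 4)*(o - 1)
(3) = (q + 4)*(q^3 + q^2 - 12*q) = (q - 3)*(q + 4)*(q^2 + 4*q) = q*(q - 3)*(q + 4)*(q + 4)
(4) = (w + 1)*(w^2 - 3*w - 10) = (w - 5)*(w + 1)*(w + 2)
(5) = (c - 2)*(c^3 - 3*c^2 - 13*c + 15) = (c - 5)*(c - 2)*(c^2 + 2*c - 3) = (c - 5)*(c - 2)*(c - 1)*(c + 3)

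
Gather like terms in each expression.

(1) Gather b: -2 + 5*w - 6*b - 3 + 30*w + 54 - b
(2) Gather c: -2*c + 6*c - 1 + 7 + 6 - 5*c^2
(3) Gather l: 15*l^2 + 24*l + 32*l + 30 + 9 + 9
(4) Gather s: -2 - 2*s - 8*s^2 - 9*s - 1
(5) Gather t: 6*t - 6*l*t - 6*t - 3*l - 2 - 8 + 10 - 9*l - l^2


(1) = -7*b + 35*w + 49
(2) = -5*c^2 + 4*c + 12
(3) = 15*l^2 + 56*l + 48
(4) = -8*s^2 - 11*s - 3
(5) = -l^2 - 6*l*t - 12*l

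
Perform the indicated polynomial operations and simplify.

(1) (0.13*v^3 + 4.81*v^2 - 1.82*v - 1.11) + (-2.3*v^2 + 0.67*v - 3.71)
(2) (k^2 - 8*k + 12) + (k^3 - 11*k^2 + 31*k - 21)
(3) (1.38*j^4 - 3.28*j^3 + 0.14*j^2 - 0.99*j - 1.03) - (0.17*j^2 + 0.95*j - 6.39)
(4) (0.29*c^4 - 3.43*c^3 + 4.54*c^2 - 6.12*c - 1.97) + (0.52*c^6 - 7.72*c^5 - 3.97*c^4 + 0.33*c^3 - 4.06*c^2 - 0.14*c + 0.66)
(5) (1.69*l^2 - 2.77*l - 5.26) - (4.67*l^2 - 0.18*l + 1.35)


(1) = 0.13*v^3 + 2.51*v^2 - 1.15*v - 4.82
(2) = k^3 - 10*k^2 + 23*k - 9
(3) = 1.38*j^4 - 3.28*j^3 - 0.03*j^2 - 1.94*j + 5.36
(4) = 0.52*c^6 - 7.72*c^5 - 3.68*c^4 - 3.1*c^3 + 0.48*c^2 - 6.26*c - 1.31
(5) = -2.98*l^2 - 2.59*l - 6.61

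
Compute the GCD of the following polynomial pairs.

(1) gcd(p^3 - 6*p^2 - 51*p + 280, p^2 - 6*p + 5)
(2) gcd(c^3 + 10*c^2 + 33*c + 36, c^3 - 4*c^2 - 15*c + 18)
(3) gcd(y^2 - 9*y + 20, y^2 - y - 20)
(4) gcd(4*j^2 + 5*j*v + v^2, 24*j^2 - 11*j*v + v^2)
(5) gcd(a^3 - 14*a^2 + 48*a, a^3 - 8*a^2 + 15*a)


(1) = p - 5
(2) = gcd((c + 3)^2*(c + 4), (c - 6)*(c - 1)*(c + 3)) = c + 3
(3) = gcd((y - 5)*(y - 4), (y - 5)*(y + 4)) = y - 5
(4) = 1
(5) = gcd(a*(a - 8)*(a - 6), a*(a - 5)*(a - 3)) = a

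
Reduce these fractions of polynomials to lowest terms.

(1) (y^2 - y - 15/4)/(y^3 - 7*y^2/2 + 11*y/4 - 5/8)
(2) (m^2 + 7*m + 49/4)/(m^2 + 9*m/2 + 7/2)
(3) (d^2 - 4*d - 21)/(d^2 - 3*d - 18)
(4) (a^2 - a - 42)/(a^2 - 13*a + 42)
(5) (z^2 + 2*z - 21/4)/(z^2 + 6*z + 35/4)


(1) = (4*y + 6)/(4*y^2 - 4*y + 1)
(2) = (2*m + 7)/(2*m + 2)
(3) = (d - 7)/(d - 6)
(4) = (a + 6)/(a - 6)
(5) = (2*z - 3)/(2*z + 5)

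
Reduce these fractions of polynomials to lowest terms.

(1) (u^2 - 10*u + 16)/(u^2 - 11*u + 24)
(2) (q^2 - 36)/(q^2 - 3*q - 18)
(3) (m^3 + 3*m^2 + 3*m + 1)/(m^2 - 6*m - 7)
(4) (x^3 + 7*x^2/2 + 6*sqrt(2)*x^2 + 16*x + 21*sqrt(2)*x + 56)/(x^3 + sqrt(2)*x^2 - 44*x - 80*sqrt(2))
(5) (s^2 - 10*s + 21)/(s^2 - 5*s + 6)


(1) = (u - 2)/(u - 3)
(2) = (q + 6)/(q + 3)
(3) = (m^2 + 2*m + 1)/(m - 7)
(4) = (2*x + 7)/(2*x - 10*sqrt(2))
(5) = (s - 7)/(s - 2)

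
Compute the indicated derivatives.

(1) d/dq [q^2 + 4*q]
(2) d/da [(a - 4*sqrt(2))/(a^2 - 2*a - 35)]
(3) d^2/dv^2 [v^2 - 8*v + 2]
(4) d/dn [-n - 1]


(1) = 2*q + 4
(2) = (a^2 - 2*a - 2*(a - 1)*(a - 4*sqrt(2)) - 35)/(-a^2 + 2*a + 35)^2
(3) = 2
(4) = -1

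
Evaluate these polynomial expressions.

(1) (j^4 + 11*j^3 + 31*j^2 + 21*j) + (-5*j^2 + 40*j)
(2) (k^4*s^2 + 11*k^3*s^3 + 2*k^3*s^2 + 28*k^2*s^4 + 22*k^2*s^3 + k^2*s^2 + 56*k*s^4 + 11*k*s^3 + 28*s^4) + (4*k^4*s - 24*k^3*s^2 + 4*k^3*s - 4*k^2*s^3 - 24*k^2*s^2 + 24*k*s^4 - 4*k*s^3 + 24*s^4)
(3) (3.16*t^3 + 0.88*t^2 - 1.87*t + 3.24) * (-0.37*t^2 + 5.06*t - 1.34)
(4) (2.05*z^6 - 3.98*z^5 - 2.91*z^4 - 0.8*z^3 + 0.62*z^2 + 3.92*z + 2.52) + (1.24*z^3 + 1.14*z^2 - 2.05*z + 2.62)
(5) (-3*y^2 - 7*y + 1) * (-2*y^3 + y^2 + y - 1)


(1) = j^4 + 11*j^3 + 26*j^2 + 61*j
(2) = k^4*s^2 + 4*k^4*s + 11*k^3*s^3 - 22*k^3*s^2 + 4*k^3*s + 28*k^2*s^4 + 18*k^2*s^3 - 23*k^2*s^2 + 80*k*s^4 + 7*k*s^3 + 52*s^4
(3) = -1.1692*t^5 + 15.664*t^4 + 0.9103*t^3 - 11.8402*t^2 + 18.9002*t - 4.3416
(4) = 2.05*z^6 - 3.98*z^5 - 2.91*z^4 + 0.44*z^3 + 1.76*z^2 + 1.87*z + 5.14
(5) = 6*y^5 + 11*y^4 - 12*y^3 - 3*y^2 + 8*y - 1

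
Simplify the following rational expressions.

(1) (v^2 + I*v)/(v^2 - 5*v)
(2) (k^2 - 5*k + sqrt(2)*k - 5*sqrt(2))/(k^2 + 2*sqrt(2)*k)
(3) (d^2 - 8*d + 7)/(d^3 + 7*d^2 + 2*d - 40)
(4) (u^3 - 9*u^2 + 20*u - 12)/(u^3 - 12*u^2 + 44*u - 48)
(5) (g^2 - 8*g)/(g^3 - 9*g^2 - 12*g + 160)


(1) = (v + I)/(v - 5)
(2) = (k^2 + k*(-5 + sqrt(2)) - 5*sqrt(2))/(k^2 + 2*sqrt(2)*k)
(3) = (d^2 - 8*d + 7)/(d^3 + 7*d^2 + 2*d - 40)
(4) = (u - 1)/(u - 4)
(5) = g/(g^2 - g - 20)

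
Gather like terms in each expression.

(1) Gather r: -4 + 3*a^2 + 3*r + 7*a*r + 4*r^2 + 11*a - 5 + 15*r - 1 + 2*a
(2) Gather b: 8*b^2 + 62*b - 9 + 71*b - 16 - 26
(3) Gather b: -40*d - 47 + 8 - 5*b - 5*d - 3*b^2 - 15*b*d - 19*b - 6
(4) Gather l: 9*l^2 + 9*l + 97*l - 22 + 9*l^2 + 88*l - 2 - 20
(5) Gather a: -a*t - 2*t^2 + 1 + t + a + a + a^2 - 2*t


(1) = 3*a^2 + 13*a + 4*r^2 + r*(7*a + 18) - 10
(2) = 8*b^2 + 133*b - 51
(3) = -3*b^2 + b*(-15*d - 24) - 45*d - 45
(4) = 18*l^2 + 194*l - 44
(5) = a^2 + a*(2 - t) - 2*t^2 - t + 1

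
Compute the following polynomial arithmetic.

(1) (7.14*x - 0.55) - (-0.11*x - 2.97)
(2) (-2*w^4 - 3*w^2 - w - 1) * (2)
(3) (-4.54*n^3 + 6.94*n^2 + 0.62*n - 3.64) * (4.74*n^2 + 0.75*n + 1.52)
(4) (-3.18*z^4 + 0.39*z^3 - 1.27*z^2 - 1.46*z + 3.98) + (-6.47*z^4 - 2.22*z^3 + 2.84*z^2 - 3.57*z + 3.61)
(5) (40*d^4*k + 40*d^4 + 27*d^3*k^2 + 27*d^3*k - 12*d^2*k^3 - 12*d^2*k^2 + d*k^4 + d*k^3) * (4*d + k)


(1) = 7.25*x + 2.42
(2) = -4*w^4 - 6*w^2 - 2*w - 2
(3) = -21.5196*n^5 + 29.4906*n^4 + 1.243*n^3 - 6.2398*n^2 - 1.7876*n - 5.5328
(4) = -9.65*z^4 - 1.83*z^3 + 1.57*z^2 - 5.03*z + 7.59
(5) = 160*d^5*k + 160*d^5 + 148*d^4*k^2 + 148*d^4*k - 21*d^3*k^3 - 21*d^3*k^2 - 8*d^2*k^4 - 8*d^2*k^3 + d*k^5 + d*k^4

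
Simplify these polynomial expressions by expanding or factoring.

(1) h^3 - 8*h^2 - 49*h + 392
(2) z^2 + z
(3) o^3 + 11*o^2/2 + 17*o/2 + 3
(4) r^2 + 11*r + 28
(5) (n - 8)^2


(1) = (h - 8)*(h - 7)*(h + 7)
(2) = z*(z + 1)
(3) = (o + 1/2)*(o + 2)*(o + 3)
(4) = (r + 4)*(r + 7)
(5) = n^2 - 16*n + 64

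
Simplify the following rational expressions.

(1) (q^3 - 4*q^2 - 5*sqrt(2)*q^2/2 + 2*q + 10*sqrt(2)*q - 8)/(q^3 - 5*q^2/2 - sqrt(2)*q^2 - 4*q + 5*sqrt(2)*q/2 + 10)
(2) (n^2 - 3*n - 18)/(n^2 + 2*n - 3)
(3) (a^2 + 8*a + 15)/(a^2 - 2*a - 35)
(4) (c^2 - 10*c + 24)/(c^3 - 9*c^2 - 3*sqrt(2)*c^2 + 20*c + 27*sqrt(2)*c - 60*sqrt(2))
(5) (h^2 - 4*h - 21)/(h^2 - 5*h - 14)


(1) = (4*q^2 + q*(-16 - 2*sqrt(2)) + 8*sqrt(2))/(4*q^2 + q*(-10 + 4*sqrt(2)) - 10*sqrt(2))
(2) = (n - 6)/(n - 1)
(3) = (a + 3)/(a - 7)
(4) = (c - 6)/(c^2 + c*(-5 - 3*sqrt(2)) + 15*sqrt(2))
(5) = (h + 3)/(h + 2)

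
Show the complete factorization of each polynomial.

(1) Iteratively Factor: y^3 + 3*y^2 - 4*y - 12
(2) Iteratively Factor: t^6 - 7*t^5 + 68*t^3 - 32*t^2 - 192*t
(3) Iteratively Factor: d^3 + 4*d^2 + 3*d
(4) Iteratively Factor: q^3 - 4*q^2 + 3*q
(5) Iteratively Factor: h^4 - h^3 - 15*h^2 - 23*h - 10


(1) = (y + 2)*(y^2 + y - 6) = (y + 2)*(y + 3)*(y - 2)
(2) = (t + 2)*(t^5 - 9*t^4 + 18*t^3 + 32*t^2 - 96*t) = (t - 4)*(t + 2)*(t^4 - 5*t^3 - 2*t^2 + 24*t) = t*(t - 4)*(t + 2)*(t^3 - 5*t^2 - 2*t + 24) = t*(t - 4)*(t + 2)^2*(t^2 - 7*t + 12) = t*(t - 4)*(t - 3)*(t + 2)^2*(t - 4)
(3) = (d)*(d^2 + 4*d + 3) = d*(d + 3)*(d + 1)
(4) = (q - 1)*(q^2 - 3*q) = q*(q - 1)*(q - 3)
(5) = (h + 1)*(h^3 - 2*h^2 - 13*h - 10) = (h - 5)*(h + 1)*(h^2 + 3*h + 2) = (h - 5)*(h + 1)^2*(h + 2)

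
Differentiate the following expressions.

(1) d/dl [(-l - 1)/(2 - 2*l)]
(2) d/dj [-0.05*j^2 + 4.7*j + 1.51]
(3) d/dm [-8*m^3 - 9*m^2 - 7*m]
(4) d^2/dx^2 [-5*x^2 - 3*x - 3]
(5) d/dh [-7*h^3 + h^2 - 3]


(1) = -1/(l - 1)^2
(2) = 4.7 - 0.1*j
(3) = -24*m^2 - 18*m - 7
(4) = -10
(5) = h*(2 - 21*h)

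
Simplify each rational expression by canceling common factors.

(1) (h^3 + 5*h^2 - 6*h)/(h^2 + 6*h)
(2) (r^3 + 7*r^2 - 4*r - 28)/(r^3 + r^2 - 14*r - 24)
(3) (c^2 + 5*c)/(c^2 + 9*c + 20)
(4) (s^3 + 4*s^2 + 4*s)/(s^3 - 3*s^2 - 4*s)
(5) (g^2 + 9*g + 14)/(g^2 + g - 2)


(1) = h - 1
(2) = (r^2 + 5*r - 14)/(r^2 - r - 12)
(3) = c/(c + 4)
(4) = (s^2 + 4*s + 4)/(s^2 - 3*s - 4)
(5) = (g + 7)/(g - 1)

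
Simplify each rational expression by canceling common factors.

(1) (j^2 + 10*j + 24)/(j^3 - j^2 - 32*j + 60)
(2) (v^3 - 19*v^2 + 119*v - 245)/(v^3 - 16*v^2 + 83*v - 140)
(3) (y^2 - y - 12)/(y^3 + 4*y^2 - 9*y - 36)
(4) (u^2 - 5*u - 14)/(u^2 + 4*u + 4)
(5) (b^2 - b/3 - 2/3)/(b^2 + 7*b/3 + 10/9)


(1) = (j + 4)/(j^2 - 7*j + 10)
(2) = (v - 7)/(v - 4)
(3) = (y - 4)/(y^2 + y - 12)
(4) = (u - 7)/(u + 2)
(5) = (3*b - 3)/(3*b + 5)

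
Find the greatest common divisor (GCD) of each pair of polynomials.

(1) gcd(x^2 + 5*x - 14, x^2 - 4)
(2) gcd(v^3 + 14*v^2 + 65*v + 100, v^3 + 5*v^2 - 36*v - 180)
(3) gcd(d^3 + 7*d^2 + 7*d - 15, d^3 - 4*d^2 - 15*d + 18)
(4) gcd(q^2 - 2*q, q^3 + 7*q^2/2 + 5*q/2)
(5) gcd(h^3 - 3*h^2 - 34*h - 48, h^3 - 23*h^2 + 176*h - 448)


(1) = x - 2
(2) = gcd((v + 4)*(v + 5)^2, (v - 6)*(v + 5)*(v + 6)) = v + 5
(3) = d^2 + 2*d - 3
(4) = q
(5) = h - 8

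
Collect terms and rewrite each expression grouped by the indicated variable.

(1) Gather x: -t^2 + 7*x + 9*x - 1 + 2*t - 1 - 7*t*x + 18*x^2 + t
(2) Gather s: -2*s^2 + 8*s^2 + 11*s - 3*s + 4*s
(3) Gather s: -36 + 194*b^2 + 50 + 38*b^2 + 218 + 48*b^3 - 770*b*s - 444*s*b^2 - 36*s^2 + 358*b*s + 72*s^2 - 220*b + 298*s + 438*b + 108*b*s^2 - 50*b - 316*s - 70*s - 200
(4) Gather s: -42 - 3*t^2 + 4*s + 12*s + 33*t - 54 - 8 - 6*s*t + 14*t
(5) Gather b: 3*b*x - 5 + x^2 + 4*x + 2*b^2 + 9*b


(1) = -t^2 + 3*t + 18*x^2 + x*(16 - 7*t) - 2
(2) = 6*s^2 + 12*s
(3) = 48*b^3 + 232*b^2 + 168*b + s^2*(108*b + 36) + s*(-444*b^2 - 412*b - 88) + 32
(4) = s*(16 - 6*t) - 3*t^2 + 47*t - 104
(5) = 2*b^2 + b*(3*x + 9) + x^2 + 4*x - 5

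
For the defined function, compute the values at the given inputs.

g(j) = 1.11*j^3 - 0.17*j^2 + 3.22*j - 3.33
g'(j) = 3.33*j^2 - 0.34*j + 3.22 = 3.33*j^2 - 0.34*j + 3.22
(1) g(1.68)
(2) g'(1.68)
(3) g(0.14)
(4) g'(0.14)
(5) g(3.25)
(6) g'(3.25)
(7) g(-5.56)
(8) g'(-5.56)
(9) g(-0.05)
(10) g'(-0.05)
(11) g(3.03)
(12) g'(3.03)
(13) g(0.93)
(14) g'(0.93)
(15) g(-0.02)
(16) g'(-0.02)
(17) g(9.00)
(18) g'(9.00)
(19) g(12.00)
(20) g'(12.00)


(1) = 6.86
(2) = 12.05
(3) = -2.88
(4) = 3.24
(5) = 43.44
(6) = 37.29
(7) = -217.27
(8) = 108.05
(9) = -3.49
(10) = 3.25
(11) = 35.74
(12) = 32.76
(13) = 0.41
(14) = 5.78
(15) = -3.39
(16) = 3.23
(17) = 821.07
(18) = 269.89
(19) = 1928.91
(20) = 478.66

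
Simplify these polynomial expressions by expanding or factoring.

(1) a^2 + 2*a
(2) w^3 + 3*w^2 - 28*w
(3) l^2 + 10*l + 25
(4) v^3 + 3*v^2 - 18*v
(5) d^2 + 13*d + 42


(1) = a*(a + 2)
(2) = w*(w - 4)*(w + 7)
(3) = (l + 5)^2
(4) = v*(v - 3)*(v + 6)
(5) = (d + 6)*(d + 7)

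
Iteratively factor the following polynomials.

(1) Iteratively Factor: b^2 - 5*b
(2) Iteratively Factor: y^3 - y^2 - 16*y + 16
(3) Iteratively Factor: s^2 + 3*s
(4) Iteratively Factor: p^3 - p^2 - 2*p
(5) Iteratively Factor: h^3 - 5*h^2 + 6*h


(1) = (b)*(b - 5)
(2) = (y - 1)*(y^2 - 16) = (y - 1)*(y + 4)*(y - 4)
(3) = (s + 3)*(s)
(4) = (p - 2)*(p^2 + p) = (p - 2)*(p + 1)*(p)
(5) = (h - 2)*(h^2 - 3*h) = (h - 3)*(h - 2)*(h)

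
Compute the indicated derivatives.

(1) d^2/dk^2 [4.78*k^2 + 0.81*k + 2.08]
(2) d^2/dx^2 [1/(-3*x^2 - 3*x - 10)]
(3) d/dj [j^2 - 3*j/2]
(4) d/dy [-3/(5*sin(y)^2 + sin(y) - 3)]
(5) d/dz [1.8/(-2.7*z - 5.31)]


(1) = 9.56000000000000
(2) = 6*(3*x^2 + 3*x - 3*(2*x + 1)^2 + 10)/(3*x^2 + 3*x + 10)^3
(3) = 2*j - 3/2
(4) = 3*(10*sin(y) + 1)*cos(y)/(5*sin(y)^2 + sin(y) - 3)^2
(5) = 4.86/(2.7*z + 5.31)^2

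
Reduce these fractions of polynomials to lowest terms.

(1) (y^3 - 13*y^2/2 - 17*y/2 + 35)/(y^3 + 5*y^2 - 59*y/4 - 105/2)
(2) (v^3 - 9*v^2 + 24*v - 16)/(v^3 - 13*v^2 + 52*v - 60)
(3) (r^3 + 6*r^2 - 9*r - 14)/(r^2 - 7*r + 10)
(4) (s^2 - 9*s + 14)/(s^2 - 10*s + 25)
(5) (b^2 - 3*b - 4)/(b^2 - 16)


(1) = (2*y^2 - 18*y + 28)/(2*y^2 + 5*y - 42)
(2) = (v^3 - 9*v^2 + 24*v - 16)/(v^3 - 13*v^2 + 52*v - 60)
(3) = (r^2 + 8*r + 7)/(r - 5)
(4) = (s^2 - 9*s + 14)/(s^2 - 10*s + 25)
(5) = (b + 1)/(b + 4)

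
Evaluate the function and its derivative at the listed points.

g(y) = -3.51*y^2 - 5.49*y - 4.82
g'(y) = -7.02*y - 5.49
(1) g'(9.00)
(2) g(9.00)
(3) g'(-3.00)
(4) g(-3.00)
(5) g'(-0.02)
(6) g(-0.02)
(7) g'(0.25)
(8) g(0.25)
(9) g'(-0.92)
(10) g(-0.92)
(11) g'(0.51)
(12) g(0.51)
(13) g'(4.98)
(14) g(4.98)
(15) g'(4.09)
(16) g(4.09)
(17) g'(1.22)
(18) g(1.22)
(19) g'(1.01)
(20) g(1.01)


(1) = -68.67
(2) = -338.54
(3) = 15.57
(4) = -19.94
(5) = -5.35
(6) = -4.71
(7) = -7.25
(8) = -6.41
(9) = 0.97
(10) = -2.74
(11) = -9.07
(12) = -8.53
(13) = -40.45
(14) = -119.21
(15) = -34.20
(16) = -85.99
(17) = -14.05
(18) = -16.74
(19) = -12.58
(20) = -13.95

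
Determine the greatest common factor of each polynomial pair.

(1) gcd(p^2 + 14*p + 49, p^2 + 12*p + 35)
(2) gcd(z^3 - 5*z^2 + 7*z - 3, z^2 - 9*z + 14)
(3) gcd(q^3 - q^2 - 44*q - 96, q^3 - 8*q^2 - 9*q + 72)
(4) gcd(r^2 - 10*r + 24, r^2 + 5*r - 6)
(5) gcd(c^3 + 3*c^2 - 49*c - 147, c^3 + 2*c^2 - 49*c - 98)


(1) = p + 7
(2) = gcd((z - 3)*(z - 1)^2, (z - 7)*(z - 2)) = 1
(3) = q^2 - 5*q - 24
(4) = 1
(5) = c^2 - 49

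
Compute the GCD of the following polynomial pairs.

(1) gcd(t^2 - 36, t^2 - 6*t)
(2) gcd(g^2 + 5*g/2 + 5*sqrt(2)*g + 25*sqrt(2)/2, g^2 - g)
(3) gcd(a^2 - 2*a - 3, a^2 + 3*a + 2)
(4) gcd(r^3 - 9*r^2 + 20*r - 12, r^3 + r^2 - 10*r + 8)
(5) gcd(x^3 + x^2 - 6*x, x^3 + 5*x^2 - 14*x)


(1) = gcd((t - 6)*(t + 6), t*(t - 6)) = t - 6
(2) = gcd((g + 5/2)*(g + 5*sqrt(2)), g*(g - 1)) = 1
(3) = a + 1
(4) = r^2 - 3*r + 2
(5) = x^2 - 2*x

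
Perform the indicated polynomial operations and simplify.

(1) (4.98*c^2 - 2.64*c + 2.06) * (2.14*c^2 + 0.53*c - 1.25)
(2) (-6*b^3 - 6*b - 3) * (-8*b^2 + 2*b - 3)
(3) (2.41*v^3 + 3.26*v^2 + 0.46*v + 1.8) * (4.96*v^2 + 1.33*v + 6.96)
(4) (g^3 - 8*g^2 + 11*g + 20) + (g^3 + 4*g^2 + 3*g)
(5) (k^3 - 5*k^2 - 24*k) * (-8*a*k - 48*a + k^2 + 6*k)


(1) = 10.6572*c^4 - 3.0102*c^3 - 3.2158*c^2 + 4.3918*c - 2.575
(2) = 48*b^5 - 12*b^4 + 66*b^3 + 12*b^2 + 12*b + 9
(3) = 11.9536*v^5 + 19.3749*v^4 + 23.391*v^3 + 32.2294*v^2 + 5.5956*v + 12.528
(4) = 2*g^3 - 4*g^2 + 14*g + 20
(5) = -8*a*k^4 - 8*a*k^3 + 432*a*k^2 + 1152*a*k + k^5 + k^4 - 54*k^3 - 144*k^2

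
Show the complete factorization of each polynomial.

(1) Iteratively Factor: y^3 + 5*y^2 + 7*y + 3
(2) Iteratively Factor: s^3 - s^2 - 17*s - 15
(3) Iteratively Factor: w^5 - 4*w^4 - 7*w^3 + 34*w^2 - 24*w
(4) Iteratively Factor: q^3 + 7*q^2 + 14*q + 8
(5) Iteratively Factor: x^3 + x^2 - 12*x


(1) = (y + 1)*(y^2 + 4*y + 3) = (y + 1)*(y + 3)*(y + 1)
(2) = (s + 1)*(s^2 - 2*s - 15) = (s + 1)*(s + 3)*(s - 5)
(3) = (w)*(w^4 - 4*w^3 - 7*w^2 + 34*w - 24) = w*(w + 3)*(w^3 - 7*w^2 + 14*w - 8) = w*(w - 1)*(w + 3)*(w^2 - 6*w + 8) = w*(w - 2)*(w - 1)*(w + 3)*(w - 4)
(4) = (q + 1)*(q^2 + 6*q + 8) = (q + 1)*(q + 4)*(q + 2)
(5) = (x - 3)*(x^2 + 4*x) = x*(x - 3)*(x + 4)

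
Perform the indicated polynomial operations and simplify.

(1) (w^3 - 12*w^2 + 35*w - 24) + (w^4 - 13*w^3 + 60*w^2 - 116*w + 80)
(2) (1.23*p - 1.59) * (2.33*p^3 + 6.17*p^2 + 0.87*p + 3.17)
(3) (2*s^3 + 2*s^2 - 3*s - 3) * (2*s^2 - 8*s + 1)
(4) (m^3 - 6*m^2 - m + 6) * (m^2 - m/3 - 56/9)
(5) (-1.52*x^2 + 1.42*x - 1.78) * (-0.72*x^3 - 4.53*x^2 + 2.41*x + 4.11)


(1) = w^4 - 12*w^3 + 48*w^2 - 81*w + 56
(2) = 2.8659*p^4 + 3.8844*p^3 - 8.7402*p^2 + 2.5158*p - 5.0403
(3) = 4*s^5 - 12*s^4 - 20*s^3 + 20*s^2 + 21*s - 3
(4) = m^5 - 19*m^4/3 - 47*m^3/9 + 131*m^2/3 + 38*m/9 - 112/3
(5) = 1.0944*x^5 + 5.8632*x^4 - 8.8142*x^3 + 5.2384*x^2 + 1.5464*x - 7.3158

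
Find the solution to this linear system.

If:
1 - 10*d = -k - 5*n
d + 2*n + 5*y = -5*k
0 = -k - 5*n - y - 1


Then:
d = -y/10
k = 2/23 - 45*y/46
n = -y/230 - 5/23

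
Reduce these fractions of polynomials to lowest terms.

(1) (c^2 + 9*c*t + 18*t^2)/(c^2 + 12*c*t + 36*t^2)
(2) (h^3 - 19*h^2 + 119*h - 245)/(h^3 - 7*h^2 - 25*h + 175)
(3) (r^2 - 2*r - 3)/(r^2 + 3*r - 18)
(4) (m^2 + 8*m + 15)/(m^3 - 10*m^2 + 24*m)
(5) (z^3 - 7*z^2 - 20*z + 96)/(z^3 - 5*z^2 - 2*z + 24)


(1) = (c + 3*t)/(c + 6*t)
(2) = (h - 7)/(h + 5)
(3) = (r + 1)/(r + 6)
(4) = (m^2 + 8*m + 15)/(m^3 - 10*m^2 + 24*m)
(5) = (z^2 - 4*z - 32)/(z^2 - 2*z - 8)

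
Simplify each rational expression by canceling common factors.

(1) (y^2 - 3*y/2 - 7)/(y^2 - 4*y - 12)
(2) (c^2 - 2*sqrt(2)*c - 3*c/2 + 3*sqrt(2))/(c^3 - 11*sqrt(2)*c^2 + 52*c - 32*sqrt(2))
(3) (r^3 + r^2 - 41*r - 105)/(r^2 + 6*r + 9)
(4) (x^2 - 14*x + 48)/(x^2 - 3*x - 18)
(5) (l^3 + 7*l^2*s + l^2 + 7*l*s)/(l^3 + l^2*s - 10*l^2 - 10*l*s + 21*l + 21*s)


(1) = (2*y - 7)/(2*y - 12)
(2) = (2*c - 3)/(2*c^2 - 18*sqrt(2)*c + 32)
(3) = (r^2 - 2*r - 35)/(r + 3)
(4) = (x - 8)/(x + 3)
(5) = (l^3 + 7*l^2*s + l^2 + 7*l*s)/(l^3 + l^2*s - 10*l^2 - 10*l*s + 21*l + 21*s)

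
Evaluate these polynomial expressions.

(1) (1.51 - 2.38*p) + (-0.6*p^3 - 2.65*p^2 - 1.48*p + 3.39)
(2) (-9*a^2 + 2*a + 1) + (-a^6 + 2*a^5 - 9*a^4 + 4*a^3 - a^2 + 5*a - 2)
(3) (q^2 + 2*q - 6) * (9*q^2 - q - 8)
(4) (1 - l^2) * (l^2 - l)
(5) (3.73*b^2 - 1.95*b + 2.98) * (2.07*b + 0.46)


(1) = -0.6*p^3 - 2.65*p^2 - 3.86*p + 4.9
(2) = -a^6 + 2*a^5 - 9*a^4 + 4*a^3 - 10*a^2 + 7*a - 1
(3) = 9*q^4 + 17*q^3 - 64*q^2 - 10*q + 48
(4) = -l^4 + l^3 + l^2 - l
(5) = 7.7211*b^3 - 2.3207*b^2 + 5.2716*b + 1.3708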